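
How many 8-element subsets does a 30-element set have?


C(n,k) = n! / (k!(n-k)!)
C(30,8) = 30! / (8!22!)
= 5852925

C(30,8) = 5852925


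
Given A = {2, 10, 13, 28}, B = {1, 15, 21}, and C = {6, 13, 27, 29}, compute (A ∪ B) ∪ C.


A ∪ B = {1, 2, 10, 13, 15, 21, 28}
(A ∪ B) ∪ C = {1, 2, 6, 10, 13, 15, 21, 27, 28, 29}

A ∪ B ∪ C = {1, 2, 6, 10, 13, 15, 21, 27, 28, 29}


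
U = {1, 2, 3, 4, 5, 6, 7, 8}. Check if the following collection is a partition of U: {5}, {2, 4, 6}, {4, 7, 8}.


A partition requires: (1) non-empty parts, (2) pairwise disjoint, (3) union = U
Parts: {5}, {2, 4, 6}, {4, 7, 8}
Union of parts: {2, 4, 5, 6, 7, 8}
U = {1, 2, 3, 4, 5, 6, 7, 8}
All non-empty? True
Pairwise disjoint? False
Covers U? False

No, not a valid partition


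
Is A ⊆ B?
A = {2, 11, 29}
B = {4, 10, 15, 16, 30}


A ⊆ B means every element of A is in B.
Elements in A not in B: {2, 11, 29}
So A ⊄ B.

No, A ⊄ B


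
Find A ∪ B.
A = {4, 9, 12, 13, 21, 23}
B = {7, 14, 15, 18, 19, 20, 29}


A ∪ B = all elements in A or B (or both)
A = {4, 9, 12, 13, 21, 23}
B = {7, 14, 15, 18, 19, 20, 29}
A ∪ B = {4, 7, 9, 12, 13, 14, 15, 18, 19, 20, 21, 23, 29}

A ∪ B = {4, 7, 9, 12, 13, 14, 15, 18, 19, 20, 21, 23, 29}


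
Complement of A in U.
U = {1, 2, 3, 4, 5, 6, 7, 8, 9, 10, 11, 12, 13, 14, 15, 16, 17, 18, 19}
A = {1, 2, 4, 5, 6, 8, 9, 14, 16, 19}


Aᶜ = U \ A = elements in U but not in A
U = {1, 2, 3, 4, 5, 6, 7, 8, 9, 10, 11, 12, 13, 14, 15, 16, 17, 18, 19}
A = {1, 2, 4, 5, 6, 8, 9, 14, 16, 19}
Aᶜ = {3, 7, 10, 11, 12, 13, 15, 17, 18}

Aᶜ = {3, 7, 10, 11, 12, 13, 15, 17, 18}


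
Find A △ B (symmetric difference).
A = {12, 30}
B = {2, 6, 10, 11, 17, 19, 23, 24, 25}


A △ B = (A \ B) ∪ (B \ A) = elements in exactly one of A or B
A \ B = {12, 30}
B \ A = {2, 6, 10, 11, 17, 19, 23, 24, 25}
A △ B = {2, 6, 10, 11, 12, 17, 19, 23, 24, 25, 30}

A △ B = {2, 6, 10, 11, 12, 17, 19, 23, 24, 25, 30}


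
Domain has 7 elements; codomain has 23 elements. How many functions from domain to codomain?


Each of |A| = 7 inputs maps to any of |B| = 23 outputs.
# functions = |B|^|A| = 23^7
= 3404825447

Number of functions = 3404825447


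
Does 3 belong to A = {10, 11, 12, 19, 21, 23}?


A = {10, 11, 12, 19, 21, 23}
Checking if 3 is in A
3 is not in A → False

3 ∉ A


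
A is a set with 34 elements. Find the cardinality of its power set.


Number of subsets = 2^n
= 2^34
= 17179869184

|P(A)| = 17179869184


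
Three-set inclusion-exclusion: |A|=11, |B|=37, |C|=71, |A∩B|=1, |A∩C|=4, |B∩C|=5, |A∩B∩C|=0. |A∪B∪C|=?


|A∪B∪C| = |A|+|B|+|C| - |A∩B|-|A∩C|-|B∩C| + |A∩B∩C|
= 11+37+71 - 1-4-5 + 0
= 119 - 10 + 0
= 109

|A ∪ B ∪ C| = 109


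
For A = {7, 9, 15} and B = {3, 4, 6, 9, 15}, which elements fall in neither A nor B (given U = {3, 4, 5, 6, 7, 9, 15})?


A = {7, 9, 15}
B = {3, 4, 6, 9, 15}
Region: in neither A nor B (given U = {3, 4, 5, 6, 7, 9, 15})
Elements: {5}

Elements in neither A nor B (given U = {3, 4, 5, 6, 7, 9, 15}): {5}


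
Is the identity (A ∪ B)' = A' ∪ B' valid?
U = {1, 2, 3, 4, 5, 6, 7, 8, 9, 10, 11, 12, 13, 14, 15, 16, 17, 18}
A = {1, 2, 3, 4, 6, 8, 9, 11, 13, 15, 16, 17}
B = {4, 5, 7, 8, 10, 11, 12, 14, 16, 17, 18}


LHS: A ∪ B = {1, 2, 3, 4, 5, 6, 7, 8, 9, 10, 11, 12, 13, 14, 15, 16, 17, 18}
(A ∪ B)' = U \ (A ∪ B) = ∅
A' = {5, 7, 10, 12, 14, 18}, B' = {1, 2, 3, 6, 9, 13, 15}
Claimed RHS: A' ∪ B' = {1, 2, 3, 5, 6, 7, 9, 10, 12, 13, 14, 15, 18}
Identity is INVALID: LHS = ∅ but the RHS claimed here equals {1, 2, 3, 5, 6, 7, 9, 10, 12, 13, 14, 15, 18}. The correct form is (A ∪ B)' = A' ∩ B'.

Identity is invalid: (A ∪ B)' = ∅ but A' ∪ B' = {1, 2, 3, 5, 6, 7, 9, 10, 12, 13, 14, 15, 18}. The correct De Morgan law is (A ∪ B)' = A' ∩ B'.


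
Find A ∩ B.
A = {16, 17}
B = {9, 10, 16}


A ∩ B = elements in both A and B
A = {16, 17}
B = {9, 10, 16}
A ∩ B = {16}

A ∩ B = {16}


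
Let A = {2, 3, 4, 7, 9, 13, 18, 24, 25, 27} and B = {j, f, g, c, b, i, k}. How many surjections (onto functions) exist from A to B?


n = |A| = 10, k = |B| = 7. Surjections via inclusion-exclusion:
S(n,k) = Σ(-1)^i × C(k,i) × (k-i)^n, i=0 to k
i=0: (-1)^0×C(7,0)×7^10 = 282475249
i=1: (-1)^1×C(7,1)×6^10 = -423263232
i=2: (-1)^2×C(7,2)×5^10 = 205078125
i=3: (-1)^3×C(7,3)×4^10 = -36700160
i=4: (-1)^4×C(7,4)×3^10 = 2066715
i=5: (-1)^5×C(7,5)×2^10 = -21504
i=6: (-1)^6×C(7,6)×1^10 = 7
i=7: (-1)^7×C(7,7)×0^10 = 0
Total = 29635200

Number of surjections = 29635200


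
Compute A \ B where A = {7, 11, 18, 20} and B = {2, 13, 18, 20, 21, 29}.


A \ B = elements in A but not in B
A = {7, 11, 18, 20}
B = {2, 13, 18, 20, 21, 29}
Remove from A any elements in B
A \ B = {7, 11}

A \ B = {7, 11}


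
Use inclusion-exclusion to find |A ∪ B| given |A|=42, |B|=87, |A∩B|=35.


|A ∪ B| = |A| + |B| - |A ∩ B|
= 42 + 87 - 35
= 94

|A ∪ B| = 94


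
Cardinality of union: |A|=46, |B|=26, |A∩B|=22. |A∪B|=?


|A ∪ B| = |A| + |B| - |A ∩ B|
= 46 + 26 - 22
= 50

|A ∪ B| = 50


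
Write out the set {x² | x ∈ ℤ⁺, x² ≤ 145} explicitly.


Checking each candidate:
Condition: positive perfect squares ≤ 145
Result = {1, 4, 9, 16, 25, 36, 49, 64, 81, 100, 121, 144}

{1, 4, 9, 16, 25, 36, 49, 64, 81, 100, 121, 144}


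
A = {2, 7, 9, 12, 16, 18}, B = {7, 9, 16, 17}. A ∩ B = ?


A ∩ B = elements in both A and B
A = {2, 7, 9, 12, 16, 18}
B = {7, 9, 16, 17}
A ∩ B = {7, 9, 16}

A ∩ B = {7, 9, 16}


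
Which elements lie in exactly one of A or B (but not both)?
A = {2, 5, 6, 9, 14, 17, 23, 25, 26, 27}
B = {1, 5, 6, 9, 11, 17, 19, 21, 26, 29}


A △ B = (A \ B) ∪ (B \ A) = elements in exactly one of A or B
A \ B = {2, 14, 23, 25, 27}
B \ A = {1, 11, 19, 21, 29}
A △ B = {1, 2, 11, 14, 19, 21, 23, 25, 27, 29}

A △ B = {1, 2, 11, 14, 19, 21, 23, 25, 27, 29}


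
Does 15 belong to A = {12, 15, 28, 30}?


A = {12, 15, 28, 30}
Checking if 15 is in A
15 is in A → True

15 ∈ A


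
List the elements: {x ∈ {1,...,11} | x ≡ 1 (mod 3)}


Checking each candidate:
Condition: x in {1,...,11} with x ≡ 1 (mod 3)
Result = {1, 4, 7, 10}

{1, 4, 7, 10}


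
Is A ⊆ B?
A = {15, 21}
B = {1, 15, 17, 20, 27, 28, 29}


A ⊆ B means every element of A is in B.
Elements in A not in B: {21}
So A ⊄ B.

No, A ⊄ B


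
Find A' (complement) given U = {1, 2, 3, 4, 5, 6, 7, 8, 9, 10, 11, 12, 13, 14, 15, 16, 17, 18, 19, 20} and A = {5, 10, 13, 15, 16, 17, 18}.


Aᶜ = U \ A = elements in U but not in A
U = {1, 2, 3, 4, 5, 6, 7, 8, 9, 10, 11, 12, 13, 14, 15, 16, 17, 18, 19, 20}
A = {5, 10, 13, 15, 16, 17, 18}
Aᶜ = {1, 2, 3, 4, 6, 7, 8, 9, 11, 12, 14, 19, 20}

Aᶜ = {1, 2, 3, 4, 6, 7, 8, 9, 11, 12, 14, 19, 20}


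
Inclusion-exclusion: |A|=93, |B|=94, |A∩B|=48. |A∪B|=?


|A ∪ B| = |A| + |B| - |A ∩ B|
= 93 + 94 - 48
= 139

|A ∪ B| = 139


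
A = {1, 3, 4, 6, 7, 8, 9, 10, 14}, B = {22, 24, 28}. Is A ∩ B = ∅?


Disjoint means A ∩ B = ∅.
A ∩ B = ∅
A ∩ B = ∅, so A and B are disjoint.

Yes, A and B are disjoint


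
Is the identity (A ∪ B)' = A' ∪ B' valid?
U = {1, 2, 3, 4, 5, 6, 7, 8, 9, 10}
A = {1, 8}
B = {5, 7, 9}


LHS: A ∪ B = {1, 5, 7, 8, 9}
(A ∪ B)' = U \ (A ∪ B) = {2, 3, 4, 6, 10}
A' = {2, 3, 4, 5, 6, 7, 9, 10}, B' = {1, 2, 3, 4, 6, 8, 10}
Claimed RHS: A' ∪ B' = {1, 2, 3, 4, 5, 6, 7, 8, 9, 10}
Identity is INVALID: LHS = {2, 3, 4, 6, 10} but the RHS claimed here equals {1, 2, 3, 4, 5, 6, 7, 8, 9, 10}. The correct form is (A ∪ B)' = A' ∩ B'.

Identity is invalid: (A ∪ B)' = {2, 3, 4, 6, 10} but A' ∪ B' = {1, 2, 3, 4, 5, 6, 7, 8, 9, 10}. The correct De Morgan law is (A ∪ B)' = A' ∩ B'.


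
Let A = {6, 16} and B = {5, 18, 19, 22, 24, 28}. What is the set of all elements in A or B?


A ∪ B = all elements in A or B (or both)
A = {6, 16}
B = {5, 18, 19, 22, 24, 28}
A ∪ B = {5, 6, 16, 18, 19, 22, 24, 28}

A ∪ B = {5, 6, 16, 18, 19, 22, 24, 28}


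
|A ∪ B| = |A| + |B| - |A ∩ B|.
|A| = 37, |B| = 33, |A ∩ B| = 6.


|A ∪ B| = |A| + |B| - |A ∩ B|
= 37 + 33 - 6
= 64

|A ∪ B| = 64


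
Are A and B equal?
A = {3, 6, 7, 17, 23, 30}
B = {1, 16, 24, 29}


Two sets are equal iff they have exactly the same elements.
A = {3, 6, 7, 17, 23, 30}
B = {1, 16, 24, 29}
Differences: {1, 3, 6, 7, 16, 17, 23, 24, 29, 30}
A ≠ B

No, A ≠ B


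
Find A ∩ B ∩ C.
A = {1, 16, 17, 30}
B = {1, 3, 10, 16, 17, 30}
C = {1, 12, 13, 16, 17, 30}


A ∩ B = {1, 16, 17, 30}
(A ∩ B) ∩ C = {1, 16, 17, 30}

A ∩ B ∩ C = {1, 16, 17, 30}


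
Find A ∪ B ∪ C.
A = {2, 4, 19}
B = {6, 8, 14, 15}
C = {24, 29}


A ∪ B = {2, 4, 6, 8, 14, 15, 19}
(A ∪ B) ∪ C = {2, 4, 6, 8, 14, 15, 19, 24, 29}

A ∪ B ∪ C = {2, 4, 6, 8, 14, 15, 19, 24, 29}


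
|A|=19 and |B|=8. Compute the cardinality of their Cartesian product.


|A × B| = |A| × |B|
= 19 × 8
= 152

|A × B| = 152


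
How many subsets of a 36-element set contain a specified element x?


Subsets of A containing x correspond to subsets of A \ {x}, which has 35 elements.
Count = 2^(n-1) = 2^35
= 34359738368

Number of subsets containing x = 34359738368


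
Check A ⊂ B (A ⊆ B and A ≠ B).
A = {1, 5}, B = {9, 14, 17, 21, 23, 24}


A ⊂ B requires: A ⊆ B AND A ≠ B.
A ⊆ B? No
A ⊄ B, so A is not a proper subset.

No, A is not a proper subset of B


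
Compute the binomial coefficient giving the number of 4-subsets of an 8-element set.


C(n,k) = n! / (k!(n-k)!)
C(8,4) = 8! / (4!4!)
= 70

C(8,4) = 70


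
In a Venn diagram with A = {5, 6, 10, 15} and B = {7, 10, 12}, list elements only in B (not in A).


A = {5, 6, 10, 15}
B = {7, 10, 12}
Region: only in B (not in A)
Elements: {7, 12}

Elements only in B (not in A): {7, 12}


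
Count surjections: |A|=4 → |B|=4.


n = |A| = 4, k = |B| = 4. Surjections via inclusion-exclusion:
S(n,k) = Σ(-1)^i × C(k,i) × (k-i)^n, i=0 to k
i=0: (-1)^0×C(4,0)×4^4 = 256
i=1: (-1)^1×C(4,1)×3^4 = -324
i=2: (-1)^2×C(4,2)×2^4 = 96
i=3: (-1)^3×C(4,3)×1^4 = -4
i=4: (-1)^4×C(4,4)×0^4 = 0
Total = 24

Number of surjections = 24


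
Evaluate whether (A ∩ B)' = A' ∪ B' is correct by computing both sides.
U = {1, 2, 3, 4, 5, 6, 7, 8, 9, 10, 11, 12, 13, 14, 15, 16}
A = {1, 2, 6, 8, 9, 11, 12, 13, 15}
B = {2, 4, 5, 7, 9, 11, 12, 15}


LHS: A ∩ B = {2, 9, 11, 12, 15}
(A ∩ B)' = U \ (A ∩ B) = {1, 3, 4, 5, 6, 7, 8, 10, 13, 14, 16}
A' = {3, 4, 5, 7, 10, 14, 16}, B' = {1, 3, 6, 8, 10, 13, 14, 16}
Claimed RHS: A' ∪ B' = {1, 3, 4, 5, 6, 7, 8, 10, 13, 14, 16}
Identity is VALID: LHS = RHS = {1, 3, 4, 5, 6, 7, 8, 10, 13, 14, 16} ✓

Identity is valid. (A ∩ B)' = A' ∪ B' = {1, 3, 4, 5, 6, 7, 8, 10, 13, 14, 16}


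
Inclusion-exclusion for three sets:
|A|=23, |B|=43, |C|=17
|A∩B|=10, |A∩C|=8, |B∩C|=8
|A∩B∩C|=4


|A∪B∪C| = |A|+|B|+|C| - |A∩B|-|A∩C|-|B∩C| + |A∩B∩C|
= 23+43+17 - 10-8-8 + 4
= 83 - 26 + 4
= 61

|A ∪ B ∪ C| = 61


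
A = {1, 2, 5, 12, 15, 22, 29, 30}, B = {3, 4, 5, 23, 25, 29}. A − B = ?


A \ B = elements in A but not in B
A = {1, 2, 5, 12, 15, 22, 29, 30}
B = {3, 4, 5, 23, 25, 29}
Remove from A any elements in B
A \ B = {1, 2, 12, 15, 22, 30}

A \ B = {1, 2, 12, 15, 22, 30}


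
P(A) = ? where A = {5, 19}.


|A| = 2, so |P(A)| = 2^2 = 4
Enumerate subsets by cardinality (0 to 2):
∅, {5}, {19}, {5, 19}

P(A) has 4 subsets: ∅, {5}, {19}, {5, 19}


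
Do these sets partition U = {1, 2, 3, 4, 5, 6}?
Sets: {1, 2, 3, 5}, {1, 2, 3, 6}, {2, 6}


A partition requires: (1) non-empty parts, (2) pairwise disjoint, (3) union = U
Parts: {1, 2, 3, 5}, {1, 2, 3, 6}, {2, 6}
Union of parts: {1, 2, 3, 5, 6}
U = {1, 2, 3, 4, 5, 6}
All non-empty? True
Pairwise disjoint? False
Covers U? False

No, not a valid partition


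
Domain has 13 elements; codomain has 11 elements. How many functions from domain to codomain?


Each of |A| = 13 inputs maps to any of |B| = 11 outputs.
# functions = |B|^|A| = 11^13
= 34522712143931

Number of functions = 34522712143931


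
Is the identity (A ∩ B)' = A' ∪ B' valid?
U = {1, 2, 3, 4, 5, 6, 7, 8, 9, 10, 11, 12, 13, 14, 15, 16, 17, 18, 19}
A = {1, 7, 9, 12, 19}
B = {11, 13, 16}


LHS: A ∩ B = ∅
(A ∩ B)' = U \ (A ∩ B) = {1, 2, 3, 4, 5, 6, 7, 8, 9, 10, 11, 12, 13, 14, 15, 16, 17, 18, 19}
A' = {2, 3, 4, 5, 6, 8, 10, 11, 13, 14, 15, 16, 17, 18}, B' = {1, 2, 3, 4, 5, 6, 7, 8, 9, 10, 12, 14, 15, 17, 18, 19}
Claimed RHS: A' ∪ B' = {1, 2, 3, 4, 5, 6, 7, 8, 9, 10, 11, 12, 13, 14, 15, 16, 17, 18, 19}
Identity is VALID: LHS = RHS = {1, 2, 3, 4, 5, 6, 7, 8, 9, 10, 11, 12, 13, 14, 15, 16, 17, 18, 19} ✓

Identity is valid. (A ∩ B)' = A' ∪ B' = {1, 2, 3, 4, 5, 6, 7, 8, 9, 10, 11, 12, 13, 14, 15, 16, 17, 18, 19}


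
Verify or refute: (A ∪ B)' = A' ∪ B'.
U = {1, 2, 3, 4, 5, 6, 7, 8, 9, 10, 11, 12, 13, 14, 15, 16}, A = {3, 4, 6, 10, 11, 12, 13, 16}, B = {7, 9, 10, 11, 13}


LHS: A ∪ B = {3, 4, 6, 7, 9, 10, 11, 12, 13, 16}
(A ∪ B)' = U \ (A ∪ B) = {1, 2, 5, 8, 14, 15}
A' = {1, 2, 5, 7, 8, 9, 14, 15}, B' = {1, 2, 3, 4, 5, 6, 8, 12, 14, 15, 16}
Claimed RHS: A' ∪ B' = {1, 2, 3, 4, 5, 6, 7, 8, 9, 12, 14, 15, 16}
Identity is INVALID: LHS = {1, 2, 5, 8, 14, 15} but the RHS claimed here equals {1, 2, 3, 4, 5, 6, 7, 8, 9, 12, 14, 15, 16}. The correct form is (A ∪ B)' = A' ∩ B'.

Identity is invalid: (A ∪ B)' = {1, 2, 5, 8, 14, 15} but A' ∪ B' = {1, 2, 3, 4, 5, 6, 7, 8, 9, 12, 14, 15, 16}. The correct De Morgan law is (A ∪ B)' = A' ∩ B'.


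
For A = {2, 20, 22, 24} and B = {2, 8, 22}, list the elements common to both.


A ∩ B = elements in both A and B
A = {2, 20, 22, 24}
B = {2, 8, 22}
A ∩ B = {2, 22}

A ∩ B = {2, 22}


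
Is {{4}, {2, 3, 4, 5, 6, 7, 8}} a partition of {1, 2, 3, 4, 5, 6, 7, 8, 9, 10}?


A partition requires: (1) non-empty parts, (2) pairwise disjoint, (3) union = U
Parts: {4}, {2, 3, 4, 5, 6, 7, 8}
Union of parts: {2, 3, 4, 5, 6, 7, 8}
U = {1, 2, 3, 4, 5, 6, 7, 8, 9, 10}
All non-empty? True
Pairwise disjoint? False
Covers U? False

No, not a valid partition


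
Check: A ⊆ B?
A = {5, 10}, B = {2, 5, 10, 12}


A ⊆ B means every element of A is in B.
All elements of A are in B.
So A ⊆ B.

Yes, A ⊆ B


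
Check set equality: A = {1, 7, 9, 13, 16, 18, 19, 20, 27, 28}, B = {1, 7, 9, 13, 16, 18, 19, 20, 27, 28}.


Two sets are equal iff they have exactly the same elements.
A = {1, 7, 9, 13, 16, 18, 19, 20, 27, 28}
B = {1, 7, 9, 13, 16, 18, 19, 20, 27, 28}
Same elements → A = B

Yes, A = B


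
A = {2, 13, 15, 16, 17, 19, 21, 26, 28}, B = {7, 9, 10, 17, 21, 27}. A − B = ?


A \ B = elements in A but not in B
A = {2, 13, 15, 16, 17, 19, 21, 26, 28}
B = {7, 9, 10, 17, 21, 27}
Remove from A any elements in B
A \ B = {2, 13, 15, 16, 19, 26, 28}

A \ B = {2, 13, 15, 16, 19, 26, 28}


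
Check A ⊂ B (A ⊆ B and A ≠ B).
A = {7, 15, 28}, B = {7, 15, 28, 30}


A ⊂ B requires: A ⊆ B AND A ≠ B.
A ⊆ B? Yes
A = B? No
A ⊂ B: Yes (A is a proper subset of B)

Yes, A ⊂ B


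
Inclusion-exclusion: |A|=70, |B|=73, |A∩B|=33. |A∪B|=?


|A ∪ B| = |A| + |B| - |A ∩ B|
= 70 + 73 - 33
= 110

|A ∪ B| = 110


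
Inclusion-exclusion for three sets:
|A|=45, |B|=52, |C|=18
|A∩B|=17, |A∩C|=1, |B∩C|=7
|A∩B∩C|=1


|A∪B∪C| = |A|+|B|+|C| - |A∩B|-|A∩C|-|B∩C| + |A∩B∩C|
= 45+52+18 - 17-1-7 + 1
= 115 - 25 + 1
= 91

|A ∪ B ∪ C| = 91


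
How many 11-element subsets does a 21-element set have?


C(n,k) = n! / (k!(n-k)!)
C(21,11) = 21! / (11!10!)
= 352716

C(21,11) = 352716


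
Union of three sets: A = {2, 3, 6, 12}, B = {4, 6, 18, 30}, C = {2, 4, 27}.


A ∪ B = {2, 3, 4, 6, 12, 18, 30}
(A ∪ B) ∪ C = {2, 3, 4, 6, 12, 18, 27, 30}

A ∪ B ∪ C = {2, 3, 4, 6, 12, 18, 27, 30}


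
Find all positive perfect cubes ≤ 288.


Checking each candidate:
Condition: positive perfect cubes ≤ 288
Result = {1, 8, 27, 64, 125, 216}

{1, 8, 27, 64, 125, 216}


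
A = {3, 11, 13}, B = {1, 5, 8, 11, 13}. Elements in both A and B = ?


A = {3, 11, 13}
B = {1, 5, 8, 11, 13}
Region: in both A and B
Elements: {11, 13}

Elements in both A and B: {11, 13}


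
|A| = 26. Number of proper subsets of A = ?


Total subsets = 2^n = 2^26 = 67108864
Proper subsets exclude the set itself: 2^n - 1
= 67108864 - 1
= 67108863

Number of proper subsets = 67108863


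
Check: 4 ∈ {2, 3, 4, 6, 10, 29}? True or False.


A = {2, 3, 4, 6, 10, 29}
Checking if 4 is in A
4 is in A → True

4 ∈ A


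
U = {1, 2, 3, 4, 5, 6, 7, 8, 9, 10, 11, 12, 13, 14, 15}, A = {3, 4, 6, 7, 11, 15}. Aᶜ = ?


Aᶜ = U \ A = elements in U but not in A
U = {1, 2, 3, 4, 5, 6, 7, 8, 9, 10, 11, 12, 13, 14, 15}
A = {3, 4, 6, 7, 11, 15}
Aᶜ = {1, 2, 5, 8, 9, 10, 12, 13, 14}

Aᶜ = {1, 2, 5, 8, 9, 10, 12, 13, 14}


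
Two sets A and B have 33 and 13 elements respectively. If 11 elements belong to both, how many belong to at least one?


|A ∪ B| = |A| + |B| - |A ∩ B|
= 33 + 13 - 11
= 35

|A ∪ B| = 35


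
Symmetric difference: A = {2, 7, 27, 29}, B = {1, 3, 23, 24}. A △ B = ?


A △ B = (A \ B) ∪ (B \ A) = elements in exactly one of A or B
A \ B = {2, 7, 27, 29}
B \ A = {1, 3, 23, 24}
A △ B = {1, 2, 3, 7, 23, 24, 27, 29}

A △ B = {1, 2, 3, 7, 23, 24, 27, 29}


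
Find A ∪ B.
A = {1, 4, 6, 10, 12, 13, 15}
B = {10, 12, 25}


A ∪ B = all elements in A or B (or both)
A = {1, 4, 6, 10, 12, 13, 15}
B = {10, 12, 25}
A ∪ B = {1, 4, 6, 10, 12, 13, 15, 25}

A ∪ B = {1, 4, 6, 10, 12, 13, 15, 25}


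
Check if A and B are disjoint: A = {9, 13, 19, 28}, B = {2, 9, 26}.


Disjoint means A ∩ B = ∅.
A ∩ B = {9}
A ∩ B ≠ ∅, so A and B are NOT disjoint.

No, A and B are not disjoint (A ∩ B = {9})


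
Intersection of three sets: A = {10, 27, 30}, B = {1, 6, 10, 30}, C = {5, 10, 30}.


A ∩ B = {10, 30}
(A ∩ B) ∩ C = {10, 30}

A ∩ B ∩ C = {10, 30}


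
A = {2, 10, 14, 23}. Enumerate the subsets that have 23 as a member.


A subset of A contains 23 iff the remaining 3 elements form any subset of A \ {23}.
Count: 2^(n-1) = 2^3 = 8
Subsets containing 23: {23}, {2, 23}, {10, 23}, {14, 23}, {2, 10, 23}, {2, 14, 23}, {10, 14, 23}, {2, 10, 14, 23}

Subsets containing 23 (8 total): {23}, {2, 23}, {10, 23}, {14, 23}, {2, 10, 23}, {2, 14, 23}, {10, 14, 23}, {2, 10, 14, 23}


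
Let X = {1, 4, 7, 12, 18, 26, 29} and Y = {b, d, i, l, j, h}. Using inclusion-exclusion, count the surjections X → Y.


n = |X| = 7, k = |Y| = 6. Surjections via inclusion-exclusion:
S(n,k) = Σ(-1)^i × C(k,i) × (k-i)^n, i=0 to k
i=0: (-1)^0×C(6,0)×6^7 = 279936
i=1: (-1)^1×C(6,1)×5^7 = -468750
i=2: (-1)^2×C(6,2)×4^7 = 245760
i=3: (-1)^3×C(6,3)×3^7 = -43740
i=4: (-1)^4×C(6,4)×2^7 = 1920
i=5: (-1)^5×C(6,5)×1^7 = -6
i=6: (-1)^6×C(6,6)×0^7 = 0
Total = 15120

Number of surjections = 15120


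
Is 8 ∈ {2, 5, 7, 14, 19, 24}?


A = {2, 5, 7, 14, 19, 24}
Checking if 8 is in A
8 is not in A → False

8 ∉ A


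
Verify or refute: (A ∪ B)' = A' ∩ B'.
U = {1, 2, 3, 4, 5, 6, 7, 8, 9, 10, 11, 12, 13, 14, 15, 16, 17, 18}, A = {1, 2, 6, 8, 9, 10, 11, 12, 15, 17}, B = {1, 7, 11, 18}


LHS: A ∪ B = {1, 2, 6, 7, 8, 9, 10, 11, 12, 15, 17, 18}
(A ∪ B)' = U \ (A ∪ B) = {3, 4, 5, 13, 14, 16}
A' = {3, 4, 5, 7, 13, 14, 16, 18}, B' = {2, 3, 4, 5, 6, 8, 9, 10, 12, 13, 14, 15, 16, 17}
Claimed RHS: A' ∩ B' = {3, 4, 5, 13, 14, 16}
Identity is VALID: LHS = RHS = {3, 4, 5, 13, 14, 16} ✓

Identity is valid. (A ∪ B)' = A' ∩ B' = {3, 4, 5, 13, 14, 16}


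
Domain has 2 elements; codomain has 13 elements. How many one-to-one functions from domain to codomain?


An injection sends each of |A| = 2 inputs to a distinct output in B.
# injections = |B|·(|B|-1)·…·(|B|-|A|+1) = 13! / (13 - 2)!
= 13 × 12
= 156

Number of injections = 156


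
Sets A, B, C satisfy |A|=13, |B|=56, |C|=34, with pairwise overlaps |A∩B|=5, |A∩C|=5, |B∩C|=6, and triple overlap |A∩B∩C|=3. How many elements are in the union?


|A∪B∪C| = |A|+|B|+|C| - |A∩B|-|A∩C|-|B∩C| + |A∩B∩C|
= 13+56+34 - 5-5-6 + 3
= 103 - 16 + 3
= 90

|A ∪ B ∪ C| = 90


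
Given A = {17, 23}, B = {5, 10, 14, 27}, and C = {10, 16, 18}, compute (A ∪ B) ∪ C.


A ∪ B = {5, 10, 14, 17, 23, 27}
(A ∪ B) ∪ C = {5, 10, 14, 16, 17, 18, 23, 27}

A ∪ B ∪ C = {5, 10, 14, 16, 17, 18, 23, 27}


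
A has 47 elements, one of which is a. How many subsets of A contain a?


Subsets of A containing a correspond to subsets of A \ {a}, which has 46 elements.
Count = 2^(n-1) = 2^46
= 70368744177664

Number of subsets containing a = 70368744177664


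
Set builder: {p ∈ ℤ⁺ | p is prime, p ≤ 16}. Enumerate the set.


Checking each candidate:
Condition: primes ≤ 16
Result = {2, 3, 5, 7, 11, 13}

{2, 3, 5, 7, 11, 13}


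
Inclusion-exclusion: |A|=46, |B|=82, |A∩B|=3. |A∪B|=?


|A ∪ B| = |A| + |B| - |A ∩ B|
= 46 + 82 - 3
= 125

|A ∪ B| = 125


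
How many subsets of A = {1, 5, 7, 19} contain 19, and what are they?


A subset of A contains 19 iff the remaining 3 elements form any subset of A \ {19}.
Count: 2^(n-1) = 2^3 = 8
Subsets containing 19: {19}, {1, 19}, {5, 19}, {7, 19}, {1, 5, 19}, {1, 7, 19}, {5, 7, 19}, {1, 5, 7, 19}

Subsets containing 19 (8 total): {19}, {1, 19}, {5, 19}, {7, 19}, {1, 5, 19}, {1, 7, 19}, {5, 7, 19}, {1, 5, 7, 19}


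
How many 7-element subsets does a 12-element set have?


C(n,k) = n! / (k!(n-k)!)
C(12,7) = 12! / (7!5!)
= 792

C(12,7) = 792


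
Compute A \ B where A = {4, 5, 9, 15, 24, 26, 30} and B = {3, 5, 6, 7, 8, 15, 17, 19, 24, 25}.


A \ B = elements in A but not in B
A = {4, 5, 9, 15, 24, 26, 30}
B = {3, 5, 6, 7, 8, 15, 17, 19, 24, 25}
Remove from A any elements in B
A \ B = {4, 9, 26, 30}

A \ B = {4, 9, 26, 30}


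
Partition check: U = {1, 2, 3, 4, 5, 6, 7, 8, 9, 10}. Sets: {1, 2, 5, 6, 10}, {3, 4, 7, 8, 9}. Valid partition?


A partition requires: (1) non-empty parts, (2) pairwise disjoint, (3) union = U
Parts: {1, 2, 5, 6, 10}, {3, 4, 7, 8, 9}
Union of parts: {1, 2, 3, 4, 5, 6, 7, 8, 9, 10}
U = {1, 2, 3, 4, 5, 6, 7, 8, 9, 10}
All non-empty? True
Pairwise disjoint? True
Covers U? True

Yes, valid partition


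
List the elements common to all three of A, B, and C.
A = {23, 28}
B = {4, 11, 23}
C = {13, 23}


A ∩ B = {23}
(A ∩ B) ∩ C = {23}

A ∩ B ∩ C = {23}


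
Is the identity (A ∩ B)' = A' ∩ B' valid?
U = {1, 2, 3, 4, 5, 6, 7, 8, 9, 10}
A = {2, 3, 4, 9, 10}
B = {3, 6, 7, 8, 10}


LHS: A ∩ B = {3, 10}
(A ∩ B)' = U \ (A ∩ B) = {1, 2, 4, 5, 6, 7, 8, 9}
A' = {1, 5, 6, 7, 8}, B' = {1, 2, 4, 5, 9}
Claimed RHS: A' ∩ B' = {1, 5}
Identity is INVALID: LHS = {1, 2, 4, 5, 6, 7, 8, 9} but the RHS claimed here equals {1, 5}. The correct form is (A ∩ B)' = A' ∪ B'.

Identity is invalid: (A ∩ B)' = {1, 2, 4, 5, 6, 7, 8, 9} but A' ∩ B' = {1, 5}. The correct De Morgan law is (A ∩ B)' = A' ∪ B'.


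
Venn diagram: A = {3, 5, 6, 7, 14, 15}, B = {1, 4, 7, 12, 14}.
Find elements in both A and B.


A = {3, 5, 6, 7, 14, 15}
B = {1, 4, 7, 12, 14}
Region: in both A and B
Elements: {7, 14}

Elements in both A and B: {7, 14}


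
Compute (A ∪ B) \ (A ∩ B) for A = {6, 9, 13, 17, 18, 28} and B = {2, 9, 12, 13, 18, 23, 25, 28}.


A △ B = (A \ B) ∪ (B \ A) = elements in exactly one of A or B
A \ B = {6, 17}
B \ A = {2, 12, 23, 25}
A △ B = {2, 6, 12, 17, 23, 25}

A △ B = {2, 6, 12, 17, 23, 25}


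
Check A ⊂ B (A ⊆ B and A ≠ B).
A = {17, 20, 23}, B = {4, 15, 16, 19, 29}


A ⊂ B requires: A ⊆ B AND A ≠ B.
A ⊆ B? No
A ⊄ B, so A is not a proper subset.

No, A is not a proper subset of B


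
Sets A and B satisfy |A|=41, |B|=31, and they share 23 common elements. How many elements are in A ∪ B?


|A ∪ B| = |A| + |B| - |A ∩ B|
= 41 + 31 - 23
= 49

|A ∪ B| = 49


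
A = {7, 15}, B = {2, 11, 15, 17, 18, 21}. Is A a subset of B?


A ⊆ B means every element of A is in B.
Elements in A not in B: {7}
So A ⊄ B.

No, A ⊄ B


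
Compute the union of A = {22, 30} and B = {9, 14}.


A ∪ B = all elements in A or B (or both)
A = {22, 30}
B = {9, 14}
A ∪ B = {9, 14, 22, 30}

A ∪ B = {9, 14, 22, 30}


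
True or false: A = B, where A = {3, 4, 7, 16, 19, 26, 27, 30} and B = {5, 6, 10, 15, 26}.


Two sets are equal iff they have exactly the same elements.
A = {3, 4, 7, 16, 19, 26, 27, 30}
B = {5, 6, 10, 15, 26}
Differences: {3, 4, 5, 6, 7, 10, 15, 16, 19, 27, 30}
A ≠ B

No, A ≠ B


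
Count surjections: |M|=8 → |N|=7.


n = |M| = 8, k = |N| = 7. Surjections via inclusion-exclusion:
S(n,k) = Σ(-1)^i × C(k,i) × (k-i)^n, i=0 to k
i=0: (-1)^0×C(7,0)×7^8 = 5764801
i=1: (-1)^1×C(7,1)×6^8 = -11757312
i=2: (-1)^2×C(7,2)×5^8 = 8203125
i=3: (-1)^3×C(7,3)×4^8 = -2293760
i=4: (-1)^4×C(7,4)×3^8 = 229635
i=5: (-1)^5×C(7,5)×2^8 = -5376
i=6: (-1)^6×C(7,6)×1^8 = 7
i=7: (-1)^7×C(7,7)×0^8 = 0
Total = 141120

Number of surjections = 141120


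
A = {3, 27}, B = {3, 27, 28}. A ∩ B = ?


A ∩ B = elements in both A and B
A = {3, 27}
B = {3, 27, 28}
A ∩ B = {3, 27}

A ∩ B = {3, 27}


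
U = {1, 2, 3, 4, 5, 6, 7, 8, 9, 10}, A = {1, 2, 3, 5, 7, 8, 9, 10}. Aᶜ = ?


Aᶜ = U \ A = elements in U but not in A
U = {1, 2, 3, 4, 5, 6, 7, 8, 9, 10}
A = {1, 2, 3, 5, 7, 8, 9, 10}
Aᶜ = {4, 6}

Aᶜ = {4, 6}


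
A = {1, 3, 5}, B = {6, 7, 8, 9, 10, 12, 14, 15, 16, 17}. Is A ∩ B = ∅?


Disjoint means A ∩ B = ∅.
A ∩ B = ∅
A ∩ B = ∅, so A and B are disjoint.

Yes, A and B are disjoint


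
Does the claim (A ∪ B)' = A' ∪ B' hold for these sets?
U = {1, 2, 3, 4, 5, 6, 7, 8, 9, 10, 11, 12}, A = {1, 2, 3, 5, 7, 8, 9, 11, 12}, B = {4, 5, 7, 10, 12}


LHS: A ∪ B = {1, 2, 3, 4, 5, 7, 8, 9, 10, 11, 12}
(A ∪ B)' = U \ (A ∪ B) = {6}
A' = {4, 6, 10}, B' = {1, 2, 3, 6, 8, 9, 11}
Claimed RHS: A' ∪ B' = {1, 2, 3, 4, 6, 8, 9, 10, 11}
Identity is INVALID: LHS = {6} but the RHS claimed here equals {1, 2, 3, 4, 6, 8, 9, 10, 11}. The correct form is (A ∪ B)' = A' ∩ B'.

Identity is invalid: (A ∪ B)' = {6} but A' ∪ B' = {1, 2, 3, 4, 6, 8, 9, 10, 11}. The correct De Morgan law is (A ∪ B)' = A' ∩ B'.


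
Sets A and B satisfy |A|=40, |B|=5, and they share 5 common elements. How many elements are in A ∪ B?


|A ∪ B| = |A| + |B| - |A ∩ B|
= 40 + 5 - 5
= 40

|A ∪ B| = 40


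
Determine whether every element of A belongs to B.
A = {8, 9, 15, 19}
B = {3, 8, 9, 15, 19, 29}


A ⊆ B means every element of A is in B.
All elements of A are in B.
So A ⊆ B.

Yes, A ⊆ B


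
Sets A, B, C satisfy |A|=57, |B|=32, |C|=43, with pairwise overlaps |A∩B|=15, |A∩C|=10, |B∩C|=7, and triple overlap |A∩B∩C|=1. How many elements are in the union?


|A∪B∪C| = |A|+|B|+|C| - |A∩B|-|A∩C|-|B∩C| + |A∩B∩C|
= 57+32+43 - 15-10-7 + 1
= 132 - 32 + 1
= 101

|A ∪ B ∪ C| = 101


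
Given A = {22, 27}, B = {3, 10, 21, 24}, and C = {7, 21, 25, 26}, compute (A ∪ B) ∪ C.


A ∪ B = {3, 10, 21, 22, 24, 27}
(A ∪ B) ∪ C = {3, 7, 10, 21, 22, 24, 25, 26, 27}

A ∪ B ∪ C = {3, 7, 10, 21, 22, 24, 25, 26, 27}


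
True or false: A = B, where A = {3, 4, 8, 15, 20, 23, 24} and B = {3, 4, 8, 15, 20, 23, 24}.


Two sets are equal iff they have exactly the same elements.
A = {3, 4, 8, 15, 20, 23, 24}
B = {3, 4, 8, 15, 20, 23, 24}
Same elements → A = B

Yes, A = B


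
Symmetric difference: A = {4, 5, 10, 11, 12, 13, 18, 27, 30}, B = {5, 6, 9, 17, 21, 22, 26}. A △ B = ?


A △ B = (A \ B) ∪ (B \ A) = elements in exactly one of A or B
A \ B = {4, 10, 11, 12, 13, 18, 27, 30}
B \ A = {6, 9, 17, 21, 22, 26}
A △ B = {4, 6, 9, 10, 11, 12, 13, 17, 18, 21, 22, 26, 27, 30}

A △ B = {4, 6, 9, 10, 11, 12, 13, 17, 18, 21, 22, 26, 27, 30}


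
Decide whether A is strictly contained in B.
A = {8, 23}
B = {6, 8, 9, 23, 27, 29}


A ⊂ B requires: A ⊆ B AND A ≠ B.
A ⊆ B? Yes
A = B? No
A ⊂ B: Yes (A is a proper subset of B)

Yes, A ⊂ B


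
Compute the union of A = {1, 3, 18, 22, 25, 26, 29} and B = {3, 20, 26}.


A ∪ B = all elements in A or B (or both)
A = {1, 3, 18, 22, 25, 26, 29}
B = {3, 20, 26}
A ∪ B = {1, 3, 18, 20, 22, 25, 26, 29}

A ∪ B = {1, 3, 18, 20, 22, 25, 26, 29}


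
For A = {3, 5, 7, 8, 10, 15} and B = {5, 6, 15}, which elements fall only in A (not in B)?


A = {3, 5, 7, 8, 10, 15}
B = {5, 6, 15}
Region: only in A (not in B)
Elements: {3, 7, 8, 10}

Elements only in A (not in B): {3, 7, 8, 10}


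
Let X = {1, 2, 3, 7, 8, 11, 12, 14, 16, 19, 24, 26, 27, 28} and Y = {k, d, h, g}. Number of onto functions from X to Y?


n = |X| = 14, k = |Y| = 4. Surjections via inclusion-exclusion:
S(n,k) = Σ(-1)^i × C(k,i) × (k-i)^n, i=0 to k
i=0: (-1)^0×C(4,0)×4^14 = 268435456
i=1: (-1)^1×C(4,1)×3^14 = -19131876
i=2: (-1)^2×C(4,2)×2^14 = 98304
i=3: (-1)^3×C(4,3)×1^14 = -4
i=4: (-1)^4×C(4,4)×0^14 = 0
Total = 249401880

Number of surjections = 249401880


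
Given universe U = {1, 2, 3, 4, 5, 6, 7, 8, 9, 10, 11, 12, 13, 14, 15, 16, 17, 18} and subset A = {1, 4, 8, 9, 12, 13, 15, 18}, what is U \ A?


Aᶜ = U \ A = elements in U but not in A
U = {1, 2, 3, 4, 5, 6, 7, 8, 9, 10, 11, 12, 13, 14, 15, 16, 17, 18}
A = {1, 4, 8, 9, 12, 13, 15, 18}
Aᶜ = {2, 3, 5, 6, 7, 10, 11, 14, 16, 17}

Aᶜ = {2, 3, 5, 6, 7, 10, 11, 14, 16, 17}


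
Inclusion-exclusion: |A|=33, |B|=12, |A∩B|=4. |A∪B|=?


|A ∪ B| = |A| + |B| - |A ∩ B|
= 33 + 12 - 4
= 41

|A ∪ B| = 41


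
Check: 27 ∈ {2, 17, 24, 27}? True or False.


A = {2, 17, 24, 27}
Checking if 27 is in A
27 is in A → True

27 ∈ A


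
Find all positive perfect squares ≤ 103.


Checking each candidate:
Condition: positive perfect squares ≤ 103
Result = {1, 4, 9, 16, 25, 36, 49, 64, 81, 100}

{1, 4, 9, 16, 25, 36, 49, 64, 81, 100}


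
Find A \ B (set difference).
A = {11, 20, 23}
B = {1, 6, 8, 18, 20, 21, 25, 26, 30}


A \ B = elements in A but not in B
A = {11, 20, 23}
B = {1, 6, 8, 18, 20, 21, 25, 26, 30}
Remove from A any elements in B
A \ B = {11, 23}

A \ B = {11, 23}


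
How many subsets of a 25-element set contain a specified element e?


Subsets of A containing e correspond to subsets of A \ {e}, which has 24 elements.
Count = 2^(n-1) = 2^24
= 16777216

Number of subsets containing e = 16777216


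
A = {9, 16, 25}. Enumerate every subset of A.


|A| = 3, so |P(A)| = 2^3 = 8
Enumerate subsets by cardinality (0 to 3):
∅, {9}, {16}, {25}, {9, 16}, {9, 25}, {16, 25}, {9, 16, 25}

P(A) has 8 subsets: ∅, {9}, {16}, {25}, {9, 16}, {9, 25}, {16, 25}, {9, 16, 25}


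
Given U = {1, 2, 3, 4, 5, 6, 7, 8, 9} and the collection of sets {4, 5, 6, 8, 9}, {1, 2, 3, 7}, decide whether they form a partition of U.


A partition requires: (1) non-empty parts, (2) pairwise disjoint, (3) union = U
Parts: {4, 5, 6, 8, 9}, {1, 2, 3, 7}
Union of parts: {1, 2, 3, 4, 5, 6, 7, 8, 9}
U = {1, 2, 3, 4, 5, 6, 7, 8, 9}
All non-empty? True
Pairwise disjoint? True
Covers U? True

Yes, valid partition


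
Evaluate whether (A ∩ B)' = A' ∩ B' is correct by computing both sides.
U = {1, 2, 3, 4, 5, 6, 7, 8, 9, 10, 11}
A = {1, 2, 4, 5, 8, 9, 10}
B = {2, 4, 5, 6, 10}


LHS: A ∩ B = {2, 4, 5, 10}
(A ∩ B)' = U \ (A ∩ B) = {1, 3, 6, 7, 8, 9, 11}
A' = {3, 6, 7, 11}, B' = {1, 3, 7, 8, 9, 11}
Claimed RHS: A' ∩ B' = {3, 7, 11}
Identity is INVALID: LHS = {1, 3, 6, 7, 8, 9, 11} but the RHS claimed here equals {3, 7, 11}. The correct form is (A ∩ B)' = A' ∪ B'.

Identity is invalid: (A ∩ B)' = {1, 3, 6, 7, 8, 9, 11} but A' ∩ B' = {3, 7, 11}. The correct De Morgan law is (A ∩ B)' = A' ∪ B'.


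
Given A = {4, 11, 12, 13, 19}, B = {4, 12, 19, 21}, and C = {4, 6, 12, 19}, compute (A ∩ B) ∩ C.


A ∩ B = {4, 12, 19}
(A ∩ B) ∩ C = {4, 12, 19}

A ∩ B ∩ C = {4, 12, 19}


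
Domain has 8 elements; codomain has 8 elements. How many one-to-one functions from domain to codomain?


An injection sends each of |A| = 8 inputs to a distinct output in B.
# injections = |B|·(|B|-1)·…·(|B|-|A|+1) = 8! / (8 - 8)!
= 8 × 7 × 6 × 5 × 4 × 3 × 2 × 1
= 40320

Number of injections = 40320


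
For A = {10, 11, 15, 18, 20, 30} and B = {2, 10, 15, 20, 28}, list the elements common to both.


A ∩ B = elements in both A and B
A = {10, 11, 15, 18, 20, 30}
B = {2, 10, 15, 20, 28}
A ∩ B = {10, 15, 20}

A ∩ B = {10, 15, 20}


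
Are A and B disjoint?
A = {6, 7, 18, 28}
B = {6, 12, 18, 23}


Disjoint means A ∩ B = ∅.
A ∩ B = {6, 18}
A ∩ B ≠ ∅, so A and B are NOT disjoint.

No, A and B are not disjoint (A ∩ B = {6, 18})


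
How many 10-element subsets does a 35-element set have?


C(n,k) = n! / (k!(n-k)!)
C(35,10) = 35! / (10!25!)
= 183579396

C(35,10) = 183579396


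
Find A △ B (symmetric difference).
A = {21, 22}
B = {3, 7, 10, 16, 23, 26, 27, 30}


A △ B = (A \ B) ∪ (B \ A) = elements in exactly one of A or B
A \ B = {21, 22}
B \ A = {3, 7, 10, 16, 23, 26, 27, 30}
A △ B = {3, 7, 10, 16, 21, 22, 23, 26, 27, 30}

A △ B = {3, 7, 10, 16, 21, 22, 23, 26, 27, 30}


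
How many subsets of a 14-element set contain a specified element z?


Subsets of A containing z correspond to subsets of A \ {z}, which has 13 elements.
Count = 2^(n-1) = 2^13
= 8192

Number of subsets containing z = 8192


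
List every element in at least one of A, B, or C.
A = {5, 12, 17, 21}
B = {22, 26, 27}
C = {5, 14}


A ∪ B = {5, 12, 17, 21, 22, 26, 27}
(A ∪ B) ∪ C = {5, 12, 14, 17, 21, 22, 26, 27}

A ∪ B ∪ C = {5, 12, 14, 17, 21, 22, 26, 27}


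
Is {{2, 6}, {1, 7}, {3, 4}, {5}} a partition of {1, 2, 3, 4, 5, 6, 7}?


A partition requires: (1) non-empty parts, (2) pairwise disjoint, (3) union = U
Parts: {2, 6}, {1, 7}, {3, 4}, {5}
Union of parts: {1, 2, 3, 4, 5, 6, 7}
U = {1, 2, 3, 4, 5, 6, 7}
All non-empty? True
Pairwise disjoint? True
Covers U? True

Yes, valid partition


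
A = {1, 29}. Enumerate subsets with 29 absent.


A subset of A that omits 29 is a subset of A \ {29}, so there are 2^(n-1) = 2^1 = 2 of them.
Subsets excluding 29: ∅, {1}

Subsets excluding 29 (2 total): ∅, {1}


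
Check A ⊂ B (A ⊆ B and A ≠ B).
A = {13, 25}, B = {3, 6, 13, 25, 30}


A ⊂ B requires: A ⊆ B AND A ≠ B.
A ⊆ B? Yes
A = B? No
A ⊂ B: Yes (A is a proper subset of B)

Yes, A ⊂ B


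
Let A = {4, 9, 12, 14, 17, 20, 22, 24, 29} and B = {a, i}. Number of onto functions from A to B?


n = |A| = 9, k = |B| = 2. Surjections via inclusion-exclusion:
S(n,k) = Σ(-1)^i × C(k,i) × (k-i)^n, i=0 to k
i=0: (-1)^0×C(2,0)×2^9 = 512
i=1: (-1)^1×C(2,1)×1^9 = -2
i=2: (-1)^2×C(2,2)×0^9 = 0
Total = 510

Number of surjections = 510


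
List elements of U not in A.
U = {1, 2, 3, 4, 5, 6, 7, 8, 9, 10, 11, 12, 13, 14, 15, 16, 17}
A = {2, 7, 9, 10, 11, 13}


Aᶜ = U \ A = elements in U but not in A
U = {1, 2, 3, 4, 5, 6, 7, 8, 9, 10, 11, 12, 13, 14, 15, 16, 17}
A = {2, 7, 9, 10, 11, 13}
Aᶜ = {1, 3, 4, 5, 6, 8, 12, 14, 15, 16, 17}

Aᶜ = {1, 3, 4, 5, 6, 8, 12, 14, 15, 16, 17}


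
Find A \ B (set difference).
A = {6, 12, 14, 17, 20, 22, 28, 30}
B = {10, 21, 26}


A \ B = elements in A but not in B
A = {6, 12, 14, 17, 20, 22, 28, 30}
B = {10, 21, 26}
Remove from A any elements in B
A \ B = {6, 12, 14, 17, 20, 22, 28, 30}

A \ B = {6, 12, 14, 17, 20, 22, 28, 30}


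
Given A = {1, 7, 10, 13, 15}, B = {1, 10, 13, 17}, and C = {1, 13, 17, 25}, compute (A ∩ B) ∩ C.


A ∩ B = {1, 10, 13}
(A ∩ B) ∩ C = {1, 13}

A ∩ B ∩ C = {1, 13}


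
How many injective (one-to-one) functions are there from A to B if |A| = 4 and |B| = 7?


An injection sends each of |A| = 4 inputs to a distinct output in B.
# injections = |B|·(|B|-1)·…·(|B|-|A|+1) = 7! / (7 - 4)!
= 7 × 6 × 5 × 4
= 840

Number of injections = 840


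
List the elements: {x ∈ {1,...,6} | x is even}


Checking each candidate:
Condition: even numbers in {1,...,6}
Result = {2, 4, 6}

{2, 4, 6}


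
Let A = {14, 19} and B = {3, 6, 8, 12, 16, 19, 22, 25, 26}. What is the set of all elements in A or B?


A ∪ B = all elements in A or B (or both)
A = {14, 19}
B = {3, 6, 8, 12, 16, 19, 22, 25, 26}
A ∪ B = {3, 6, 8, 12, 14, 16, 19, 22, 25, 26}

A ∪ B = {3, 6, 8, 12, 14, 16, 19, 22, 25, 26}


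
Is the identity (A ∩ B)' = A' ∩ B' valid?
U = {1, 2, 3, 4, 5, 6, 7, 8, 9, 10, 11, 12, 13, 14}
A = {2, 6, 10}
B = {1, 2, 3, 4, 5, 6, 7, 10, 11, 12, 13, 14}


LHS: A ∩ B = {2, 6, 10}
(A ∩ B)' = U \ (A ∩ B) = {1, 3, 4, 5, 7, 8, 9, 11, 12, 13, 14}
A' = {1, 3, 4, 5, 7, 8, 9, 11, 12, 13, 14}, B' = {8, 9}
Claimed RHS: A' ∩ B' = {8, 9}
Identity is INVALID: LHS = {1, 3, 4, 5, 7, 8, 9, 11, 12, 13, 14} but the RHS claimed here equals {8, 9}. The correct form is (A ∩ B)' = A' ∪ B'.

Identity is invalid: (A ∩ B)' = {1, 3, 4, 5, 7, 8, 9, 11, 12, 13, 14} but A' ∩ B' = {8, 9}. The correct De Morgan law is (A ∩ B)' = A' ∪ B'.


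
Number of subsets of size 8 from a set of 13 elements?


C(n,k) = n! / (k!(n-k)!)
C(13,8) = 13! / (8!5!)
= 1287

C(13,8) = 1287


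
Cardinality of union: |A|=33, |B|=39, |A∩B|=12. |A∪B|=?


|A ∪ B| = |A| + |B| - |A ∩ B|
= 33 + 39 - 12
= 60

|A ∪ B| = 60


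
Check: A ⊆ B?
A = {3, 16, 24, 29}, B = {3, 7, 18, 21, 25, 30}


A ⊆ B means every element of A is in B.
Elements in A not in B: {16, 24, 29}
So A ⊄ B.

No, A ⊄ B


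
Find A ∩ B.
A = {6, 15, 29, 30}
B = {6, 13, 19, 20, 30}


A ∩ B = elements in both A and B
A = {6, 15, 29, 30}
B = {6, 13, 19, 20, 30}
A ∩ B = {6, 30}

A ∩ B = {6, 30}


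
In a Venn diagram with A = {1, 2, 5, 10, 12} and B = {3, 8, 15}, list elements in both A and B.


A = {1, 2, 5, 10, 12}
B = {3, 8, 15}
Region: in both A and B
Elements: ∅

Elements in both A and B: ∅


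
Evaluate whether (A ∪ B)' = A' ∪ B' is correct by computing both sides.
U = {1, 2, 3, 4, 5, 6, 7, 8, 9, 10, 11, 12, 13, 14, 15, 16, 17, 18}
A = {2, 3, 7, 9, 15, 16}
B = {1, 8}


LHS: A ∪ B = {1, 2, 3, 7, 8, 9, 15, 16}
(A ∪ B)' = U \ (A ∪ B) = {4, 5, 6, 10, 11, 12, 13, 14, 17, 18}
A' = {1, 4, 5, 6, 8, 10, 11, 12, 13, 14, 17, 18}, B' = {2, 3, 4, 5, 6, 7, 9, 10, 11, 12, 13, 14, 15, 16, 17, 18}
Claimed RHS: A' ∪ B' = {1, 2, 3, 4, 5, 6, 7, 8, 9, 10, 11, 12, 13, 14, 15, 16, 17, 18}
Identity is INVALID: LHS = {4, 5, 6, 10, 11, 12, 13, 14, 17, 18} but the RHS claimed here equals {1, 2, 3, 4, 5, 6, 7, 8, 9, 10, 11, 12, 13, 14, 15, 16, 17, 18}. The correct form is (A ∪ B)' = A' ∩ B'.

Identity is invalid: (A ∪ B)' = {4, 5, 6, 10, 11, 12, 13, 14, 17, 18} but A' ∪ B' = {1, 2, 3, 4, 5, 6, 7, 8, 9, 10, 11, 12, 13, 14, 15, 16, 17, 18}. The correct De Morgan law is (A ∪ B)' = A' ∩ B'.


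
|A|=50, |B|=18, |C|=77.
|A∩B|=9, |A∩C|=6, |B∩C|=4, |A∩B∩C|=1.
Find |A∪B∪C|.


|A∪B∪C| = |A|+|B|+|C| - |A∩B|-|A∩C|-|B∩C| + |A∩B∩C|
= 50+18+77 - 9-6-4 + 1
= 145 - 19 + 1
= 127

|A ∪ B ∪ C| = 127


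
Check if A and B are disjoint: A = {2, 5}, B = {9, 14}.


Disjoint means A ∩ B = ∅.
A ∩ B = ∅
A ∩ B = ∅, so A and B are disjoint.

Yes, A and B are disjoint


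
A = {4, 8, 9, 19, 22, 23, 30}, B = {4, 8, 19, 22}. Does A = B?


Two sets are equal iff they have exactly the same elements.
A = {4, 8, 9, 19, 22, 23, 30}
B = {4, 8, 19, 22}
Differences: {9, 23, 30}
A ≠ B

No, A ≠ B


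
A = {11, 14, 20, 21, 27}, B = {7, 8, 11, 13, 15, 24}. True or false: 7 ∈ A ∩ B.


A = {11, 14, 20, 21, 27}, B = {7, 8, 11, 13, 15, 24}
A ∩ B = elements in both A and B
A ∩ B = {11}
Checking if 7 ∈ A ∩ B
7 is not in A ∩ B → False

7 ∉ A ∩ B


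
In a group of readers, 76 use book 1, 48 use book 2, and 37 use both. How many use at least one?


|A ∪ B| = |A| + |B| - |A ∩ B|
= 76 + 48 - 37
= 87

|A ∪ B| = 87
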